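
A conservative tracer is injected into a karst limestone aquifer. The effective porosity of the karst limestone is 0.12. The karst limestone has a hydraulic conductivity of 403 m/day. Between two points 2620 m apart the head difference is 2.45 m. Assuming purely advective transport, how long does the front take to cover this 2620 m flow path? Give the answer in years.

2.28

Hydraulic gradient i = Δh / L = 2.45 / 2620 = 0.0009351.
Darcy flux q = K · i = 403.0 × 0.0009351 = 0.3769 m/day.
Seepage velocity v = q / n_e = 0.3769 / 0.12 = 3.140 m/day.
Travel time t = L / v = 2620 / 3.140 = 834.3 days = 2.284 years.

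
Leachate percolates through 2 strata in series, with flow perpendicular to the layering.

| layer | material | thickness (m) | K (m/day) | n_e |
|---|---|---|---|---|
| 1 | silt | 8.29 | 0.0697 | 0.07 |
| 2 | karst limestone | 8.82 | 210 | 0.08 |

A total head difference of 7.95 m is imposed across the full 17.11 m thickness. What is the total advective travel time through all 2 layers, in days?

With flow normal to the layers, continuity requires the same specific discharge q through every layer.
Σ(b_i/K_i) = 8.29/0.0697 + 8.82/210 = 119.0 d.
q = Δh / Σ(b_i/K_i) = 7.95 / 119.0 = 0.06682 m/day.
In each layer the seepage velocity is v_i = q/n_i, so the layer transit time is t_i = b_i·n_i / q:
  layer 1 (silt): t_1 = 8.29 × 0.07 / 0.06682 = 8.685 d
  layer 2 (karst limestone): t_2 = 8.82 × 0.08 / 0.06682 = 10.56 d
Total t = Σ t_i = 19.24 days.

19.2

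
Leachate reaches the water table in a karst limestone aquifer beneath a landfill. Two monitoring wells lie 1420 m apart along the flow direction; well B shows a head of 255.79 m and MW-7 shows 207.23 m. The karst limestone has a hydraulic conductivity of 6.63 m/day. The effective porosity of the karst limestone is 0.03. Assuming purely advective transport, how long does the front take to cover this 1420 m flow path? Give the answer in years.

0.514

Hydraulic gradient i = (255.79 − 207.23) / 1420 = 48.56 / 1420 = 0.03420.
Darcy flux q = K · i = 6.630 × 0.03420 = 0.2267 m/day.
Seepage velocity v = q / n_e = 0.2267 / 0.03 = 7.558 m/day.
Travel time t = L / v = 1420 / 7.558 = 187.9 days = 0.5144 years.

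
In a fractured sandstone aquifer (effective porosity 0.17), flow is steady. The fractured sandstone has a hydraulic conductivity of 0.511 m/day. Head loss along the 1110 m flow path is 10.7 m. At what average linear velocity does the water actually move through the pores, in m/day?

Hydraulic gradient i = Δh / L = 10.7 / 1110 = 0.009640.
Darcy flux q = K · i = 0.5110 × 0.009640 = 0.004926 m/day.
Seepage velocity v = q / n_e = 0.004926 / 0.17 = 0.02898 m/day.

0.0290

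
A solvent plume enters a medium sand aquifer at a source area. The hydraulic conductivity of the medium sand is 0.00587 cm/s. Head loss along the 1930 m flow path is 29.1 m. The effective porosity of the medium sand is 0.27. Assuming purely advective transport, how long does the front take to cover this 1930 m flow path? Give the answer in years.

Convert K: 0.00587 cm/s × 864 = 5.072 m/day.
Hydraulic gradient i = Δh / L = 29.1 / 1930 = 0.01508.
Darcy flux q = K · i = 5.072 × 0.01508 = 0.07647 m/day.
Seepage velocity v = q / n_e = 0.07647 / 0.27 = 0.2832 m/day.
Travel time t = L / v = 1930 / 0.2832 = 6814 days = 18.66 years.

18.7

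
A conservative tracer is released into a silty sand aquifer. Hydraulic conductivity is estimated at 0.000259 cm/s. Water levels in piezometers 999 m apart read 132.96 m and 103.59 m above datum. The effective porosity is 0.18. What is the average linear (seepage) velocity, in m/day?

Convert K: 0.000259 cm/s × 864 = 0.2238 m/day.
Hydraulic gradient i = (132.96 − 103.59) / 999 = 29.37 / 999 = 0.02940.
Darcy flux q = K · i = 0.2238 × 0.02940 = 0.006579 m/day.
Seepage velocity v = q / n_e = 0.006579 / 0.18 = 0.03655 m/day.

0.0365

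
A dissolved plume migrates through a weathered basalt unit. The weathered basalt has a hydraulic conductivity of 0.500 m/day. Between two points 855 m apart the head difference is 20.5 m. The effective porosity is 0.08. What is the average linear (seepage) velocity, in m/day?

Hydraulic gradient i = Δh / L = 20.5 / 855 = 0.02398.
Darcy flux q = K · i = 0.5000 × 0.02398 = 0.01199 m/day.
Seepage velocity v = q / n_e = 0.01199 / 0.08 = 0.1499 m/day.

0.150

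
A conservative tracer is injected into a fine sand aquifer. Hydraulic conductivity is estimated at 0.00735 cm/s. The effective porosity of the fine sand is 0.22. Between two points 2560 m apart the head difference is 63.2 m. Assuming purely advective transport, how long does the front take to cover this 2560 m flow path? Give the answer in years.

Convert K: 0.00735 cm/s × 864 = 6.350 m/day.
Hydraulic gradient i = Δh / L = 63.2 / 2560 = 0.02469.
Darcy flux q = K · i = 6.350 × 0.02469 = 0.1568 m/day.
Seepage velocity v = q / n_e = 0.1568 / 0.22 = 0.7126 m/day.
Travel time t = L / v = 2560 / 0.7126 = 3592 days = 9.835 years.

9.84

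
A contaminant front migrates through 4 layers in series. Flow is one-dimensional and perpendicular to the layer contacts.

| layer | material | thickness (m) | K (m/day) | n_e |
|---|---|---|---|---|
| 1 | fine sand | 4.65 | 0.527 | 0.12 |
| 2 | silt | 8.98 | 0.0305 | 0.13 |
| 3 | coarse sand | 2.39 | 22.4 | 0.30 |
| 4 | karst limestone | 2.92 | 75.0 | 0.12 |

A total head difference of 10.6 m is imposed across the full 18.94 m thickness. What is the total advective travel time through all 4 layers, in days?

79.9

With flow normal to the layers, continuity requires the same specific discharge q through every layer.
Σ(b_i/K_i) = 4.65/0.527 + 8.98/0.0305 + 2.39/22.4 + 2.92/75.0 = 303.4 d.
q = Δh / Σ(b_i/K_i) = 10.6 / 303.4 = 0.03494 m/day.
In each layer the seepage velocity is v_i = q/n_i, so the layer transit time is t_i = b_i·n_i / q:
  layer 1 (fine sand): t_1 = 4.65 × 0.12 / 0.03494 = 15.97 d
  layer 2 (silt): t_2 = 8.98 × 0.13 / 0.03494 = 33.41 d
  layer 3 (coarse sand): t_3 = 2.39 × 0.30 / 0.03494 = 20.52 d
  layer 4 (karst limestone): t_4 = 2.92 × 0.12 / 0.03494 = 10.03 d
Total t = Σ t_i = 79.94 days.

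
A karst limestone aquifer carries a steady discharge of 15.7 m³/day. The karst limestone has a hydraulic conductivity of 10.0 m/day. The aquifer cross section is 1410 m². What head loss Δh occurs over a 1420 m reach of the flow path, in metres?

1.58

From Q = K·A·i, i = Q / (K·A) = 15.7 / (10.00 × 1410) = 0.001113.
Head loss Δh = i · L = 0.001113 × 1420 = 1.581 m.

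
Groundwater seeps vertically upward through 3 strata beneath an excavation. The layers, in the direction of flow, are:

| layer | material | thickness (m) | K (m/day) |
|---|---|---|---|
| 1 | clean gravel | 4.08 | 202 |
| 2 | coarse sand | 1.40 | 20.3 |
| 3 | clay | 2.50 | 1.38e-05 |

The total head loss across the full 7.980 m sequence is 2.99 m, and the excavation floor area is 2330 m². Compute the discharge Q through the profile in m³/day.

0.0385

Flow is perpendicular to layering, so the layers act in series and the equivalent K is the thickness-weighted harmonic mean.
Total thickness L = 4.08 + 1.40 + 2.50 = 7.980 m.
Σ(b_i/K_i) = 4.08/202 + 1.40/20.3 + 2.50/1.38e-05 = 1.812e+05 d.
K_eq = L / Σ(b_i/K_i) = 7.980 / 1.812e+05 = 4.405e-05 m/day.
Q = K_eq · A · (Δh/L) = 4.405e-05 × 2330 × (2.99/7.980) = 0.03846 m³/day.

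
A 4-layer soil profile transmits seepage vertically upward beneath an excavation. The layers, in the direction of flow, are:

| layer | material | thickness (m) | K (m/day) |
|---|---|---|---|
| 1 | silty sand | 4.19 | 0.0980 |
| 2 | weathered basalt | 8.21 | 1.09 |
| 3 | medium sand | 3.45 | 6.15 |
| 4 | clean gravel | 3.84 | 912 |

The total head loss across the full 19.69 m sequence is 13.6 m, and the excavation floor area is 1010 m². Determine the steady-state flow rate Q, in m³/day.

Flow is perpendicular to layering, so the layers act in series and the equivalent K is the thickness-weighted harmonic mean.
Total thickness L = 4.19 + 8.21 + 3.45 + 3.84 = 19.69 m.
Σ(b_i/K_i) = 4.19/0.0980 + 8.21/1.09 + 3.45/6.15 + 3.84/912 = 50.85 d.
K_eq = L / Σ(b_i/K_i) = 19.69 / 50.85 = 0.3872 m/day.
Q = K_eq · A · (Δh/L) = 0.3872 × 1010 × (13.6/19.69) = 270.1 m³/day.

270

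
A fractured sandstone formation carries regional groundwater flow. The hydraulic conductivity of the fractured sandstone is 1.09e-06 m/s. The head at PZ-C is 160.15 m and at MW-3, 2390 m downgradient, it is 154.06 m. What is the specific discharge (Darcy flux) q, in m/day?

0.000240

Convert K: 1.09e-06 m/s × 86400 = 0.09418 m/day.
Hydraulic gradient i = (160.15 − 154.06) / 2390 = 6.09 / 2390 = 0.002548.
Specific discharge q = K · i = 0.09418 × 0.002548 = 0.0002400 m/day.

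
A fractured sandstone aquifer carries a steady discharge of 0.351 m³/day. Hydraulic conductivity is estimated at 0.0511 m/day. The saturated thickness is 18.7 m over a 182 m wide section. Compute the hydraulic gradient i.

0.00202

Cross-sectional area A = 182 × 18.7 = 3403 m².
From Q = K·A·i, i = Q / (K·A) = 0.351 / (0.05110 × 3403) = 0.002018.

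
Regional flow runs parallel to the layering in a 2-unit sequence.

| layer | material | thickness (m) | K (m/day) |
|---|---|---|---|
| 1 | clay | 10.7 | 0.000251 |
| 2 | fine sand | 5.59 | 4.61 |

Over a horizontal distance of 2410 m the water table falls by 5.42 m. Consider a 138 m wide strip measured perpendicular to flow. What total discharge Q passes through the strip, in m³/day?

Flow is parallel to layering, so each bed carries its own Darcy discharge and the transmissivities add.
Σ(K_i·b_i) = 0.000251×10.7 + 4.61×5.59 = 25.77 m²/day.
Hydraulic gradient i = Δh / L = 5.42 / 2410 = 0.002249.
Q = Σ(K_i·b_i) · W · i = 25.77 × 138 × 0.002249 = 7.999 m³/day.

8.00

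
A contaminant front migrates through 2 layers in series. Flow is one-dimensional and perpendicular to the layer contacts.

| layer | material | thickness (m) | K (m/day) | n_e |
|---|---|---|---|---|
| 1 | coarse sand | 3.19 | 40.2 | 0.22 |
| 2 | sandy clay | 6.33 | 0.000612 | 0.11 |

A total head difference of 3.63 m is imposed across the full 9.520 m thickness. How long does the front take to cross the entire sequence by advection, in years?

10.9

With flow normal to the layers, continuity requires the same specific discharge q through every layer.
Σ(b_i/K_i) = 3.19/40.2 + 6.33/0.000612 = 10343 d.
q = Δh / Σ(b_i/K_i) = 3.63 / 10343 = 0.0003510 m/day.
In each layer the seepage velocity is v_i = q/n_i, so the layer transit time is t_i = b_i·n_i / q:
  layer 1 (coarse sand): t_1 = 3.19 × 0.22 / 0.0003510 = 2000 d
  layer 2 (sandy clay): t_2 = 6.33 × 0.11 / 0.0003510 = 1984 d
Total t = Σ t_i = 3984 days = 10.91 years.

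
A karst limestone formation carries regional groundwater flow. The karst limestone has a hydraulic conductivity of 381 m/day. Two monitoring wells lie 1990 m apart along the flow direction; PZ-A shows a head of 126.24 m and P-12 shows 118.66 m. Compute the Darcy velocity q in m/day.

1.45

Hydraulic gradient i = (126.24 − 118.66) / 1990 = 7.58 / 1990 = 0.003809.
Specific discharge q = K · i = 381.0 × 0.003809 = 1.451 m/day.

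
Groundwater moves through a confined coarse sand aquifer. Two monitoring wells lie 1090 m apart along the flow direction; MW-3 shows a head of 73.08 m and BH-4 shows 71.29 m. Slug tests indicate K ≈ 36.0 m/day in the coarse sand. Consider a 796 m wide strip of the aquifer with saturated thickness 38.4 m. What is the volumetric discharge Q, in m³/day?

Cross-sectional area A = 796 × 38.4 = 30566 m².
Hydraulic gradient i = (73.08 − 71.29) / 1090 = 1.79 / 1090 = 0.001642.
Darcy's law: Q = K · A · i = 36.00 × 30566 × 0.001642 = 1807 m³/day.

1810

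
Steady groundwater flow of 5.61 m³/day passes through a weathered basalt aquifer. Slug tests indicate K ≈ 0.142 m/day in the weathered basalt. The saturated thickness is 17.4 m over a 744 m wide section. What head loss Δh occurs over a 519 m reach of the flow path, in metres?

Cross-sectional area A = 744 × 17.4 = 12946 m².
From Q = K·A·i, i = Q / (K·A) = 5.61 / (0.1420 × 12946) = 0.003052.
Head loss Δh = i · L = 0.003052 × 519 = 1.584 m.

1.58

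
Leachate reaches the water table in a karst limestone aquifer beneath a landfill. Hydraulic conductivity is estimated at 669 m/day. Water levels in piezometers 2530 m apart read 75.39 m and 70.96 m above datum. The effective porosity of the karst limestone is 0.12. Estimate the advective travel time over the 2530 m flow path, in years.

Hydraulic gradient i = (75.39 − 70.96) / 2530 = 4.43 / 2530 = 0.001751.
Darcy flux q = K · i = 669.0 × 0.001751 = 1.171 m/day.
Seepage velocity v = q / n_e = 1.171 / 0.12 = 9.762 m/day.
Travel time t = L / v = 2530 / 9.762 = 259.2 days = 0.7096 years.

0.710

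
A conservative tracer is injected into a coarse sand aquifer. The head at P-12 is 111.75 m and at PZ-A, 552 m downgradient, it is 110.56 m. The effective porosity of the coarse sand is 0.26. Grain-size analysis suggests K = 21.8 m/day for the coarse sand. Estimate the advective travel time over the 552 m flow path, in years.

Hydraulic gradient i = (111.75 − 110.56) / 552 = 1.19 / 552 = 0.002156.
Darcy flux q = K · i = 21.80 × 0.002156 = 0.04700 m/day.
Seepage velocity v = q / n_e = 0.04700 / 0.26 = 0.1808 m/day.
Travel time t = L / v = 552 / 0.1808 = 3054 days = 8.361 years.

8.36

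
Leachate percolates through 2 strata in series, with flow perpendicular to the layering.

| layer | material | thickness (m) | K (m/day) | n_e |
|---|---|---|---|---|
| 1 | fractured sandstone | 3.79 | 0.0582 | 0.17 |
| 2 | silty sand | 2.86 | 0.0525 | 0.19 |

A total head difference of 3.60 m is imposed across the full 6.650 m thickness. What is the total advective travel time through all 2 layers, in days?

With flow normal to the layers, continuity requires the same specific discharge q through every layer.
Σ(b_i/K_i) = 3.79/0.0582 + 2.86/0.0525 = 119.6 d.
q = Δh / Σ(b_i/K_i) = 3.60 / 119.6 = 0.03010 m/day.
In each layer the seepage velocity is v_i = q/n_i, so the layer transit time is t_i = b_i·n_i / q:
  layer 1 (fractured sandstone): t_1 = 3.79 × 0.17 / 0.03010 = 21.40 d
  layer 2 (silty sand): t_2 = 2.86 × 0.19 / 0.03010 = 18.05 d
Total t = Σ t_i = 39.46 days.

39.5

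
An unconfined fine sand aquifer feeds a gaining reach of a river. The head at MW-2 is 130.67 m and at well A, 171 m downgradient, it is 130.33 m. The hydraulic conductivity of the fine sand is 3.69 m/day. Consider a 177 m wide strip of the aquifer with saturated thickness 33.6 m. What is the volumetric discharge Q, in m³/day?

43.6

Cross-sectional area A = 177 × 33.6 = 5947 m².
Hydraulic gradient i = (130.67 − 130.33) / 171 = 0.34 / 171 = 0.001988.
Darcy's law: Q = K · A · i = 3.690 × 5947 × 0.001988 = 43.63 m³/day.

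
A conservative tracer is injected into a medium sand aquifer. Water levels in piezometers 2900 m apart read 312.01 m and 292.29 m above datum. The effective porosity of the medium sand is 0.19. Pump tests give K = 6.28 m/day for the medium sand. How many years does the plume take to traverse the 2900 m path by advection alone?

Hydraulic gradient i = (312.01 − 292.29) / 2900 = 19.72 / 2900 = 0.006800.
Darcy flux q = K · i = 6.280 × 0.006800 = 0.04270 m/day.
Seepage velocity v = q / n_e = 0.04270 / 0.19 = 0.2248 m/day.
Travel time t = L / v = 2900 / 0.2248 = 12903 days = 35.33 years.

35.3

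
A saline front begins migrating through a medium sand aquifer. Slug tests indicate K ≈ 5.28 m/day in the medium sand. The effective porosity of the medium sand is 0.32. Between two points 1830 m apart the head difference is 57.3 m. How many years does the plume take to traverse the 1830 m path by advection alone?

9.70

Hydraulic gradient i = Δh / L = 57.3 / 1830 = 0.03131.
Darcy flux q = K · i = 5.280 × 0.03131 = 0.1653 m/day.
Seepage velocity v = q / n_e = 0.1653 / 0.32 = 0.5166 m/day.
Travel time t = L / v = 1830 / 0.5166 = 3542 days = 9.698 years.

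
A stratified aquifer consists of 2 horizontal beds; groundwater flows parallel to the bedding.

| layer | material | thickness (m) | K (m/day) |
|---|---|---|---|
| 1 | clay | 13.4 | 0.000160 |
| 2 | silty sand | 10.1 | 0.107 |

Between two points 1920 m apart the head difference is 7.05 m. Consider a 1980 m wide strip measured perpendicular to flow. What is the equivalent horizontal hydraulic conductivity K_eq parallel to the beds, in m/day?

Flow is parallel to layering, so each bed carries its own Darcy discharge and the transmissivities add.
Σ(K_i·b_i) = 0.000160×13.4 + 0.107×10.1 = 1.083 m²/day.
Total thickness b = 23.50 m, so K_eq = Σ(K_i·b_i)/b = 0.04608 m/day.

0.0461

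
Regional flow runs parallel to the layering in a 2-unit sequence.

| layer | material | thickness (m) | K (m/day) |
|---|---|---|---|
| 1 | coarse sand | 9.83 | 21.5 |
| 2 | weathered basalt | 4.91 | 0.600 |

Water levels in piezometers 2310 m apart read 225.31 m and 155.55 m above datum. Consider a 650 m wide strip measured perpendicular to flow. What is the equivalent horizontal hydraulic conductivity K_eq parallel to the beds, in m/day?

Flow is parallel to layering, so each bed carries its own Darcy discharge and the transmissivities add.
Σ(K_i·b_i) = 21.5×9.83 + 0.600×4.91 = 214.3 m²/day.
Total thickness b = 14.74 m, so K_eq = Σ(K_i·b_i)/b = 14.54 m/day.

14.5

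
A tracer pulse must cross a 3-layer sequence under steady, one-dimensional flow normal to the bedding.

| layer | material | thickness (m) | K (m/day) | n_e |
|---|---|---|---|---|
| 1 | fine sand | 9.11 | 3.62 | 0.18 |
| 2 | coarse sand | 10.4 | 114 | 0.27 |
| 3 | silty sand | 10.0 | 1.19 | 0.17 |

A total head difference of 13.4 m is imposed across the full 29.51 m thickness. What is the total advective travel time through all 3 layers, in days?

With flow normal to the layers, continuity requires the same specific discharge q through every layer.
Σ(b_i/K_i) = 9.11/3.62 + 10.4/114 + 10.0/1.19 = 11.01 d.
q = Δh / Σ(b_i/K_i) = 13.4 / 11.01 = 1.217 m/day.
In each layer the seepage velocity is v_i = q/n_i, so the layer transit time is t_i = b_i·n_i / q:
  layer 1 (fine sand): t_1 = 9.11 × 0.18 / 1.217 = 1.347 d
  layer 2 (coarse sand): t_2 = 10.4 × 0.27 / 1.217 = 2.307 d
  layer 3 (silty sand): t_3 = 10.0 × 0.17 / 1.217 = 1.397 d
Total t = Σ t_i = 5.052 days.

5.05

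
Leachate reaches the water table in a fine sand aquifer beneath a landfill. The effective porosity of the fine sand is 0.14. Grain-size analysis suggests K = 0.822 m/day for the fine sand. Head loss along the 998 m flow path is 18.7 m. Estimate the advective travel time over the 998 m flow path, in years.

24.8

Hydraulic gradient i = Δh / L = 18.7 / 998 = 0.01874.
Darcy flux q = K · i = 0.8220 × 0.01874 = 0.01540 m/day.
Seepage velocity v = q / n_e = 0.01540 / 0.14 = 0.1100 m/day.
Travel time t = L / v = 998 / 0.1100 = 9071 days = 24.84 years.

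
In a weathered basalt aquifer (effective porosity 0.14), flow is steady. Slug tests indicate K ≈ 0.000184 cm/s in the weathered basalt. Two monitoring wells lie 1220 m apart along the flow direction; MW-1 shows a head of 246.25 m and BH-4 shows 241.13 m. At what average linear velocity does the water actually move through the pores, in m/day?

0.00477

Convert K: 0.000184 cm/s × 864 = 0.1590 m/day.
Hydraulic gradient i = (246.25 − 241.13) / 1220 = 5.12 / 1220 = 0.004197.
Darcy flux q = K · i = 0.1590 × 0.004197 = 0.0006672 m/day.
Seepage velocity v = q / n_e = 0.0006672 / 0.14 = 0.004766 m/day.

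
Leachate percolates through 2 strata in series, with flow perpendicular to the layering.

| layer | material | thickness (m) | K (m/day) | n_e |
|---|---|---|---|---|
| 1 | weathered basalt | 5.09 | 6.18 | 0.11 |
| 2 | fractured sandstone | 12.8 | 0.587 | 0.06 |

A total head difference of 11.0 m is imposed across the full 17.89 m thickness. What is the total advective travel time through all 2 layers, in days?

With flow normal to the layers, continuity requires the same specific discharge q through every layer.
Σ(b_i/K_i) = 5.09/6.18 + 12.8/0.587 = 22.63 d.
q = Δh / Σ(b_i/K_i) = 11.0 / 22.63 = 0.4861 m/day.
In each layer the seepage velocity is v_i = q/n_i, so the layer transit time is t_i = b_i·n_i / q:
  layer 1 (weathered basalt): t_1 = 5.09 × 0.11 / 0.4861 = 1.152 d
  layer 2 (fractured sandstone): t_2 = 12.8 × 0.06 / 0.4861 = 1.580 d
Total t = Σ t_i = 2.732 days.

2.73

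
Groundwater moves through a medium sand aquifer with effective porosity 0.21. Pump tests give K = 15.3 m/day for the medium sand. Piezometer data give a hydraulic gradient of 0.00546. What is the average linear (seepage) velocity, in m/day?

0.398

Hydraulic gradient i = 0.00546.
Darcy flux q = K · i = 15.30 × 0.005460 = 0.08354 m/day.
Seepage velocity v = q / n_e = 0.08354 / 0.21 = 0.3978 m/day.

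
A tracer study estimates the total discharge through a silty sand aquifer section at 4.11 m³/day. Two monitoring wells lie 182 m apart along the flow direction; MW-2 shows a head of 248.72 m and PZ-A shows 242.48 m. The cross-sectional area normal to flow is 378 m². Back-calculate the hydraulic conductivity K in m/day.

Hydraulic gradient i = (248.72 − 242.48) / 182 = 6.24 / 182 = 0.03429.
From Q = K·A·i, K = Q / (A·i) = 4.11 / (378.0 × 0.03429) = 0.3171 m/day.

0.317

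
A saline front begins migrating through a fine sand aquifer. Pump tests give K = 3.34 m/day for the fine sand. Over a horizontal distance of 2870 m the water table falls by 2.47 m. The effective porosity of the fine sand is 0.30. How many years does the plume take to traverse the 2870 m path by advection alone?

820

Hydraulic gradient i = Δh / L = 2.47 / 2870 = 0.0008606.
Darcy flux q = K · i = 3.340 × 0.0008606 = 0.002874 m/day.
Seepage velocity v = q / n_e = 0.002874 / 0.30 = 0.009582 m/day.
Travel time t = L / v = 2870 / 0.009582 = 2.995e+05 days = 820.1 years.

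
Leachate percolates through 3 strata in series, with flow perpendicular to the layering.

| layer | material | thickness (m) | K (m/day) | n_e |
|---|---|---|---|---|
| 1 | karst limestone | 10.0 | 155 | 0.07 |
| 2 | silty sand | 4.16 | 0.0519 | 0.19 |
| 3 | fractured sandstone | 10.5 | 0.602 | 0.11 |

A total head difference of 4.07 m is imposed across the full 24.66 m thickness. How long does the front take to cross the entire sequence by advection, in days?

With flow normal to the layers, continuity requires the same specific discharge q through every layer.
Σ(b_i/K_i) = 10.0/155 + 4.16/0.0519 + 10.5/0.602 = 97.66 d.
q = Δh / Σ(b_i/K_i) = 4.07 / 97.66 = 0.04167 m/day.
In each layer the seepage velocity is v_i = q/n_i, so the layer transit time is t_i = b_i·n_i / q:
  layer 1 (karst limestone): t_1 = 10.0 × 0.07 / 0.04167 = 16.80 d
  layer 2 (silty sand): t_2 = 4.16 × 0.19 / 0.04167 = 18.97 d
  layer 3 (fractured sandstone): t_3 = 10.5 × 0.11 / 0.04167 = 27.71 d
Total t = Σ t_i = 63.48 days.

63.5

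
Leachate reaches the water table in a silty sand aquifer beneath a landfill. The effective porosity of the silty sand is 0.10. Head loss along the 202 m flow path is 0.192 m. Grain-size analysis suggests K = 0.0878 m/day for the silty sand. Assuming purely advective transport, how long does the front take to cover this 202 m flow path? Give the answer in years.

Hydraulic gradient i = Δh / L = 0.192 / 202 = 0.0009505.
Darcy flux q = K · i = 0.08780 × 0.0009505 = 8.345e-05 m/day.
Seepage velocity v = q / n_e = 8.345e-05 / 0.10 = 0.0008345 m/day.
Travel time t = L / v = 202 / 0.0008345 = 2.421e+05 days = 662.7 years.

663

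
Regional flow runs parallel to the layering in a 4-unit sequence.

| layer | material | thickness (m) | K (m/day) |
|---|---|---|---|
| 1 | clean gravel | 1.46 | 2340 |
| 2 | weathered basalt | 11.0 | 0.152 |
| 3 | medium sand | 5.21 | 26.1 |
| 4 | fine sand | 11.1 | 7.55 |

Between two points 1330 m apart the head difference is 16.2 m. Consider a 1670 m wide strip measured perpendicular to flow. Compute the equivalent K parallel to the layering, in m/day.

Flow is parallel to layering, so each bed carries its own Darcy discharge and the transmissivities add.
Σ(K_i·b_i) = 2340×1.46 + 0.152×11.0 + 26.1×5.21 + 7.55×11.1 = 3638 m²/day.
Total thickness b = 28.77 m, so K_eq = Σ(K_i·b_i)/b = 126.4 m/day.

126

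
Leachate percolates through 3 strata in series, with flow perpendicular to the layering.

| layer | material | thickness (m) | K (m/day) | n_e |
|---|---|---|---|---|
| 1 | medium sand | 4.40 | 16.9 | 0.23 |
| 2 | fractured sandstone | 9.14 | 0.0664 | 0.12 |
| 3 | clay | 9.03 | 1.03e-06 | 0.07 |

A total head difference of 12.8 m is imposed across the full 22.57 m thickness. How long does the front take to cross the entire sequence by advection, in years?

5140

With flow normal to the layers, continuity requires the same specific discharge q through every layer.
Σ(b_i/K_i) = 4.40/16.9 + 9.14/0.0664 + 9.03/1.03e-06 = 8.767e+06 d.
q = Δh / Σ(b_i/K_i) = 12.8 / 8.767e+06 = 1.460e-06 m/day.
In each layer the seepage velocity is v_i = q/n_i, so the layer transit time is t_i = b_i·n_i / q:
  layer 1 (medium sand): t_1 = 4.40 × 0.23 / 1.460e-06 = 6.932e+05 d
  layer 2 (fractured sandstone): t_2 = 9.14 × 0.12 / 1.460e-06 = 7.512e+05 d
  layer 3 (clay): t_3 = 9.03 × 0.07 / 1.460e-06 = 4.329e+05 d
Total t = Σ t_i = 1.877e+06 days = 5140 years.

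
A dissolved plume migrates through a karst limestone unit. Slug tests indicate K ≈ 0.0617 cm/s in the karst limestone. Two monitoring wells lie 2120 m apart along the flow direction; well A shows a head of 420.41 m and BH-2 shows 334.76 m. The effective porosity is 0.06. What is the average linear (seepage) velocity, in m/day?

35.9

Convert K: 0.0617 cm/s × 864 = 53.31 m/day.
Hydraulic gradient i = (420.41 − 334.76) / 2120 = 85.65 / 2120 = 0.04040.
Darcy flux q = K · i = 53.31 × 0.04040 = 2.154 m/day.
Seepage velocity v = q / n_e = 2.154 / 0.06 = 35.90 m/day.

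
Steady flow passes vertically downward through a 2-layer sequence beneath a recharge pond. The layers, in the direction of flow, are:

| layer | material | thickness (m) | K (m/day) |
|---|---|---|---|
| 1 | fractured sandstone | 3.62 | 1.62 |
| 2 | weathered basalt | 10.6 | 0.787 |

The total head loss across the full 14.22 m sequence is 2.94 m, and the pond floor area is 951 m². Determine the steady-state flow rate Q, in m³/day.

Flow is perpendicular to layering, so the layers act in series and the equivalent K is the thickness-weighted harmonic mean.
Total thickness L = 3.62 + 10.6 = 14.22 m.
Σ(b_i/K_i) = 3.62/1.62 + 10.6/0.787 = 15.70 d.
K_eq = L / Σ(b_i/K_i) = 14.22 / 15.70 = 0.9055 m/day.
Q = K_eq · A · (Δh/L) = 0.9055 × 951 × (2.94/14.22) = 178.0 m³/day.

178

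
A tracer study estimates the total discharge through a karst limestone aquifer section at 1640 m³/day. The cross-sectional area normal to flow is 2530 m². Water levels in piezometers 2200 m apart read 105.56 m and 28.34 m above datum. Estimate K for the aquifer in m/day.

Hydraulic gradient i = (105.56 − 28.34) / 2200 = 77.22 / 2200 = 0.03510.
From Q = K·A·i, K = Q / (A·i) = 1640 / (2530 × 0.03510) = 18.47 m/day.

18.5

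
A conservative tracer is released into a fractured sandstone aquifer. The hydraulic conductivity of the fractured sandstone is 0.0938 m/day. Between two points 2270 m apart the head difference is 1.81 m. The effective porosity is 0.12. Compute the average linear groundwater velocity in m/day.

Hydraulic gradient i = Δh / L = 1.81 / 2270 = 0.0007974.
Darcy flux q = K · i = 0.09380 × 0.0007974 = 7.479e-05 m/day.
Seepage velocity v = q / n_e = 7.479e-05 / 0.12 = 0.0006233 m/day.

0.000623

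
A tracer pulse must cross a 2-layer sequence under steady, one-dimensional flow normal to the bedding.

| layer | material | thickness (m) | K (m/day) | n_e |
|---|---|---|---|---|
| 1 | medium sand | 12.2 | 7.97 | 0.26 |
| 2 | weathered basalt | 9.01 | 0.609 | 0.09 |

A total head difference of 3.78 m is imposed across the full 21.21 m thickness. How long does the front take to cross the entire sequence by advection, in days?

17.2

With flow normal to the layers, continuity requires the same specific discharge q through every layer.
Σ(b_i/K_i) = 12.2/7.97 + 9.01/0.609 = 16.33 d.
q = Δh / Σ(b_i/K_i) = 3.78 / 16.33 = 0.2315 m/day.
In each layer the seepage velocity is v_i = q/n_i, so the layer transit time is t_i = b_i·n_i / q:
  layer 1 (medium sand): t_1 = 12.2 × 0.26 / 0.2315 = 13.70 d
  layer 2 (weathered basalt): t_2 = 9.01 × 0.09 / 0.2315 = 3.502 d
Total t = Σ t_i = 17.20 days.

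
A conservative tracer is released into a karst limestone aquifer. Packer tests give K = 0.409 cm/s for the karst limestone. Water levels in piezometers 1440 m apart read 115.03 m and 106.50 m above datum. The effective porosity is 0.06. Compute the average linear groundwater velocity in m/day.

34.9

Convert K: 0.409 cm/s × 864 = 353.4 m/day.
Hydraulic gradient i = (115.03 − 106.50) / 1440 = 8.53 / 1440 = 0.005924.
Darcy flux q = K · i = 353.4 × 0.005924 = 2.093 m/day.
Seepage velocity v = q / n_e = 2.093 / 0.06 = 34.89 m/day.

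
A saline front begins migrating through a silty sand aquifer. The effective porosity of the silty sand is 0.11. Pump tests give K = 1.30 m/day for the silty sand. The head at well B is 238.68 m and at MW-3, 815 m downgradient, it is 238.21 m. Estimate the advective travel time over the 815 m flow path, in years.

327

Hydraulic gradient i = (238.68 − 238.21) / 815 = 0.47 / 815 = 0.0005767.
Darcy flux q = K · i = 1.300 × 0.0005767 = 0.0007497 m/day.
Seepage velocity v = q / n_e = 0.0007497 / 0.11 = 0.006815 m/day.
Travel time t = L / v = 815 / 0.006815 = 1.196e+05 days = 327.4 years.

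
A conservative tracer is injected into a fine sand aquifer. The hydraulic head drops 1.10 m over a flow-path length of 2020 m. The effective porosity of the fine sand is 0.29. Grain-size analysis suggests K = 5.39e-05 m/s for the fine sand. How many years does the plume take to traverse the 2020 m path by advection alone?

Convert K: 5.39e-05 m/s × 86400 = 4.657 m/day.
Hydraulic gradient i = Δh / L = 1.10 / 2020 = 0.0005446.
Darcy flux q = K · i = 4.657 × 0.0005446 = 0.002536 m/day.
Seepage velocity v = q / n_e = 0.002536 / 0.29 = 0.008745 m/day.
Travel time t = L / v = 2020 / 0.008745 = 2.310e+05 days = 632.4 years.

632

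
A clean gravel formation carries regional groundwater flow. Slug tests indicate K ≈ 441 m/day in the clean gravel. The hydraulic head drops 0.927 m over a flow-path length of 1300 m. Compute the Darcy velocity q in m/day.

0.314

Hydraulic gradient i = Δh / L = 0.927 / 1300 = 0.0007131.
Specific discharge q = K · i = 441.0 × 0.0007131 = 0.3145 m/day.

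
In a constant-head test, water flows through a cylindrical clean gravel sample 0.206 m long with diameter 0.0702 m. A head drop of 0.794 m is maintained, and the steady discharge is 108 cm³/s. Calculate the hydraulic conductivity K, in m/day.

Cross-sectional area A = π·(d/2)² = π × (0.0702/2)² = 0.003870 m².
Convert discharge: 108 cm³/s = 0.0001080 m³/s.
Darcy's law rearranged: K = Q·L / (A·Δh) = 0.0001080 × 0.206 / (0.003870 × 0.794) = 0.007239 m/s = 625.5 m/day.

625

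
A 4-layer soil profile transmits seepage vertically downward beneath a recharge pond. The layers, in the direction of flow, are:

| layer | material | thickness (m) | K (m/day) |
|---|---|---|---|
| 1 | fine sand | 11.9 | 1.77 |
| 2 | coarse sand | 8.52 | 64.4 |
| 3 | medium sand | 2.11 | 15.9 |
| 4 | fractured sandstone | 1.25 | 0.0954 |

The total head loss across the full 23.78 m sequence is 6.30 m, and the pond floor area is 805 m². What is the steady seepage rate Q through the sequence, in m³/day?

Flow is perpendicular to layering, so the layers act in series and the equivalent K is the thickness-weighted harmonic mean.
Total thickness L = 11.9 + 8.52 + 2.11 + 1.25 = 23.78 m.
Σ(b_i/K_i) = 11.9/1.77 + 8.52/64.4 + 2.11/15.9 + 1.25/0.0954 = 20.09 d.
K_eq = L / Σ(b_i/K_i) = 23.78 / 20.09 = 1.184 m/day.
Q = K_eq · A · (Δh/L) = 1.184 × 805 × (6.30/23.78) = 252.4 m³/day.

252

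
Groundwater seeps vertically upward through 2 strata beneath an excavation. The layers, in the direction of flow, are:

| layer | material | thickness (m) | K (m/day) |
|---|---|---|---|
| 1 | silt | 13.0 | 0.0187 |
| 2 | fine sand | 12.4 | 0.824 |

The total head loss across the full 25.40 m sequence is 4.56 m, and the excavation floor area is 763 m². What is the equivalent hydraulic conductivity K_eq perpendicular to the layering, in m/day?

Flow is perpendicular to layering, so the layers act in series and the equivalent K is the thickness-weighted harmonic mean.
Total thickness L = 13.0 + 12.4 = 25.40 m.
Σ(b_i/K_i) = 13.0/0.0187 + 12.4/0.824 = 710.2 d.
K_eq = L / Σ(b_i/K_i) = 25.40 / 710.2 = 0.03576 m/day.

0.0358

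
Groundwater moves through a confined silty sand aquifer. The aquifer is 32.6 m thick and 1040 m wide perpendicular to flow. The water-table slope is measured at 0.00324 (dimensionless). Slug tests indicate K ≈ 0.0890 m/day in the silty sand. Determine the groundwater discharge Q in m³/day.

9.78

Cross-sectional area A = 1040 × 32.6 = 33904 m².
Hydraulic gradient i = 0.00324.
Darcy's law: Q = K · A · i = 0.08900 × 33904 × 0.003240 = 9.777 m³/day.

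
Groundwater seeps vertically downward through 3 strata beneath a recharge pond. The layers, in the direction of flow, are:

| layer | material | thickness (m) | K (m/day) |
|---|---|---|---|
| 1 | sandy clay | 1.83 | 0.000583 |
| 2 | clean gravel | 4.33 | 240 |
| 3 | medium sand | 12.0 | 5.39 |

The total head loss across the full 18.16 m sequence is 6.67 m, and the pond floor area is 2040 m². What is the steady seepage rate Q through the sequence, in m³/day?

4.33

Flow is perpendicular to layering, so the layers act in series and the equivalent K is the thickness-weighted harmonic mean.
Total thickness L = 1.83 + 4.33 + 12.0 = 18.16 m.
Σ(b_i/K_i) = 1.83/0.000583 + 4.33/240 + 12.0/5.39 = 3141 d.
K_eq = L / Σ(b_i/K_i) = 18.16 / 3141 = 0.005781 m/day.
Q = K_eq · A · (Δh/L) = 0.005781 × 2040 × (6.67/18.16) = 4.332 m³/day.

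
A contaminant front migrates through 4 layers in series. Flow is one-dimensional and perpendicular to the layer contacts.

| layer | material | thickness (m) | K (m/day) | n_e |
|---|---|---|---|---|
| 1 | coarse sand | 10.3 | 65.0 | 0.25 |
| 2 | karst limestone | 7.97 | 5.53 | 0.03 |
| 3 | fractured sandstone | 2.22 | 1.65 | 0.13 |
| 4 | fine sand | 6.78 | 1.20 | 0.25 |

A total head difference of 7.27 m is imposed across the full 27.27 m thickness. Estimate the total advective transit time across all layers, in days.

With flow normal to the layers, continuity requires the same specific discharge q through every layer.
Σ(b_i/K_i) = 10.3/65.0 + 7.97/5.53 + 2.22/1.65 + 6.78/1.20 = 8.595 d.
q = Δh / Σ(b_i/K_i) = 7.27 / 8.595 = 0.8458 m/day.
In each layer the seepage velocity is v_i = q/n_i, so the layer transit time is t_i = b_i·n_i / q:
  layer 1 (coarse sand): t_1 = 10.3 × 0.25 / 0.8458 = 3.044 d
  layer 2 (karst limestone): t_2 = 7.97 × 0.03 / 0.8458 = 0.2827 d
  layer 3 (fractured sandstone): t_3 = 2.22 × 0.13 / 0.8458 = 0.3412 d
  layer 4 (fine sand): t_4 = 6.78 × 0.25 / 0.8458 = 2.004 d
Total t = Σ t_i = 5.672 days.

5.67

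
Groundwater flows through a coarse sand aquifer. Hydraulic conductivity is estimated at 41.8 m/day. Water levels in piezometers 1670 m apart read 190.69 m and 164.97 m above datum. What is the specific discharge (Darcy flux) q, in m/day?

Hydraulic gradient i = (190.69 − 164.97) / 1670 = 25.72 / 1670 = 0.01540.
Specific discharge q = K · i = 41.80 × 0.01540 = 0.6438 m/day.

0.644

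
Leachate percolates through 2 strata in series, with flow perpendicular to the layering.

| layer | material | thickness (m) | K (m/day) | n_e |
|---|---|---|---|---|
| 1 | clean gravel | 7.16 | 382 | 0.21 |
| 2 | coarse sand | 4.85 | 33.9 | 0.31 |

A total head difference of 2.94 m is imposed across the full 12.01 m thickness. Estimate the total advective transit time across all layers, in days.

With flow normal to the layers, continuity requires the same specific discharge q through every layer.
Σ(b_i/K_i) = 7.16/382 + 4.85/33.9 = 0.1618 d.
q = Δh / Σ(b_i/K_i) = 2.94 / 0.1618 = 18.17 m/day.
In each layer the seepage velocity is v_i = q/n_i, so the layer transit time is t_i = b_i·n_i / q:
  layer 1 (clean gravel): t_1 = 7.16 × 0.21 / 18.17 = 0.08275 d
  layer 2 (coarse sand): t_2 = 4.85 × 0.31 / 18.17 = 0.08275 d
Total t = Σ t_i = 0.1655 days.

0.166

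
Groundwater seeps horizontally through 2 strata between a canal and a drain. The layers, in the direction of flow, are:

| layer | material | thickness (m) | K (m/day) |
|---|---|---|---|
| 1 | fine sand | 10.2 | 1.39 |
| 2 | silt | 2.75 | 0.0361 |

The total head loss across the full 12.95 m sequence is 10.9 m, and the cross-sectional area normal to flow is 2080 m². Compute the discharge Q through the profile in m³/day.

271

Flow is perpendicular to layering, so the layers act in series and the equivalent K is the thickness-weighted harmonic mean.
Total thickness L = 10.2 + 2.75 = 12.95 m.
Σ(b_i/K_i) = 10.2/1.39 + 2.75/0.0361 = 83.52 d.
K_eq = L / Σ(b_i/K_i) = 12.95 / 83.52 = 0.1551 m/day.
Q = K_eq · A · (Δh/L) = 0.1551 × 2080 × (10.9/12.95) = 271.5 m³/day.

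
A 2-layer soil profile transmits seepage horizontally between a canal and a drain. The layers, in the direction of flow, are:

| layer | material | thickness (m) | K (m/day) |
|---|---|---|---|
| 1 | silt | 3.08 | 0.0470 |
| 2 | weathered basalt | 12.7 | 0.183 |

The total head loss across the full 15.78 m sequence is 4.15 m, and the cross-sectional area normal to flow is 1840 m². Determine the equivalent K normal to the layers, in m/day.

Flow is perpendicular to layering, so the layers act in series and the equivalent K is the thickness-weighted harmonic mean.
Total thickness L = 3.08 + 12.7 = 15.78 m.
Σ(b_i/K_i) = 3.08/0.0470 + 12.7/0.183 = 134.9 d.
K_eq = L / Σ(b_i/K_i) = 15.78 / 134.9 = 0.1169 m/day.

0.117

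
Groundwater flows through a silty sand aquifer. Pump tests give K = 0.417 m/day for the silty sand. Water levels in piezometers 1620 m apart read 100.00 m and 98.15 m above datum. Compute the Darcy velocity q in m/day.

Hydraulic gradient i = (100.00 − 98.15) / 1620 = 1.85 / 1620 = 0.001142.
Specific discharge q = K · i = 0.4170 × 0.001142 = 0.0004762 m/day.

0.000476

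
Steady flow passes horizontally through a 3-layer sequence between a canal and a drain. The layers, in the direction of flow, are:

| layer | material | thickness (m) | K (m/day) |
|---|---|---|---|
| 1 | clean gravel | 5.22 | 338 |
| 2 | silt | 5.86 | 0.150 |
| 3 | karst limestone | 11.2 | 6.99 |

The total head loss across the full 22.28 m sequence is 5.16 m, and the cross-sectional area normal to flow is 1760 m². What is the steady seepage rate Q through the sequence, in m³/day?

223

Flow is perpendicular to layering, so the layers act in series and the equivalent K is the thickness-weighted harmonic mean.
Total thickness L = 5.22 + 5.86 + 11.2 = 22.28 m.
Σ(b_i/K_i) = 5.22/338 + 5.86/0.150 + 11.2/6.99 = 40.68 d.
K_eq = L / Σ(b_i/K_i) = 22.28 / 40.68 = 0.5476 m/day.
Q = K_eq · A · (Δh/L) = 0.5476 × 1760 × (5.16/22.28) = 223.2 m³/day.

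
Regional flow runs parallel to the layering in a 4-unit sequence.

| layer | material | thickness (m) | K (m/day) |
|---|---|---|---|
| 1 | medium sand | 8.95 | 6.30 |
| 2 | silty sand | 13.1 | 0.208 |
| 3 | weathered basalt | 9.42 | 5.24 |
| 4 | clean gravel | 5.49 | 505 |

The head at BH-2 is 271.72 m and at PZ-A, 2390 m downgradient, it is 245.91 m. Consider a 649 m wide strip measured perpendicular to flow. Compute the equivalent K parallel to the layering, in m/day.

77.9

Flow is parallel to layering, so each bed carries its own Darcy discharge and the transmissivities add.
Σ(K_i·b_i) = 6.30×8.95 + 0.208×13.1 + 5.24×9.42 + 505×5.49 = 2881 m²/day.
Total thickness b = 36.96 m, so K_eq = Σ(K_i·b_i)/b = 77.95 m/day.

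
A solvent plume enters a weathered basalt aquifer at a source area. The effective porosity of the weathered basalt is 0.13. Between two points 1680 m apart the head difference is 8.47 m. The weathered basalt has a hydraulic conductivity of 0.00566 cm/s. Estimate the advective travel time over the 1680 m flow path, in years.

Convert K: 0.00566 cm/s × 864 = 4.890 m/day.
Hydraulic gradient i = Δh / L = 8.47 / 1680 = 0.005042.
Darcy flux q = K · i = 4.890 × 0.005042 = 0.02465 m/day.
Seepage velocity v = q / n_e = 0.02465 / 0.13 = 0.1897 m/day.
Travel time t = L / v = 1680 / 0.1897 = 8858 days = 24.25 years.

24.3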